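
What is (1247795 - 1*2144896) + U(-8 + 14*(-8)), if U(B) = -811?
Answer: -897912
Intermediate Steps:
(1247795 - 1*2144896) + U(-8 + 14*(-8)) = (1247795 - 1*2144896) - 811 = (1247795 - 2144896) - 811 = -897101 - 811 = -897912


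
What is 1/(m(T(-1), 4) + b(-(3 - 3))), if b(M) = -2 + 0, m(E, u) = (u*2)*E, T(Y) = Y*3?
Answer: -1/26 ≈ -0.038462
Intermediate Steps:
T(Y) = 3*Y
m(E, u) = 2*E*u (m(E, u) = (2*u)*E = 2*E*u)
b(M) = -2
1/(m(T(-1), 4) + b(-(3 - 3))) = 1/(2*(3*(-1))*4 - 2) = 1/(2*(-3)*4 - 2) = 1/(-24 - 2) = 1/(-26) = -1/26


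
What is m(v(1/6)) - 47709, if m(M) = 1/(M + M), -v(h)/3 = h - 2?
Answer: -524798/11 ≈ -47709.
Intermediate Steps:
v(h) = 6 - 3*h (v(h) = -3*(h - 2) = -3*(-2 + h) = 6 - 3*h)
m(M) = 1/(2*M)
m(v(1/6)) - 47709 = 1/(2*(6 - 3/6)) - 47709 = 1/(2*(6 - 3*⅙)) - 47709 = 1/(2*(6 - ½)) - 47709 = 1/(2*(11/2)) - 47709 = (½)*(2/11) - 47709 = 1/11 - 47709 = -524798/11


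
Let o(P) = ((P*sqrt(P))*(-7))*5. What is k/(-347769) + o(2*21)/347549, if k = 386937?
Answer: -2529/2273 - 1470*sqrt(42)/347549 ≈ -1.1400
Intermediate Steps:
o(P) = -35*P**(3/2) (o(P) = (P**(3/2)*(-7))*5 = -7*P**(3/2)*5 = -35*P**(3/2))
k/(-347769) + o(2*21)/347549 = 386937/(-347769) - 35*42*sqrt(42)/347549 = 386937*(-1/347769) - 1470*sqrt(42)*(1/347549) = -2529/2273 - 1470*sqrt(42)*(1/347549) = -2529/2273 - 1470*sqrt(42)/347549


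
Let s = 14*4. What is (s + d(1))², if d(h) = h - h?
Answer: 3136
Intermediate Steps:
d(h) = 0
s = 56
(s + d(1))² = (56 + 0)² = 56² = 3136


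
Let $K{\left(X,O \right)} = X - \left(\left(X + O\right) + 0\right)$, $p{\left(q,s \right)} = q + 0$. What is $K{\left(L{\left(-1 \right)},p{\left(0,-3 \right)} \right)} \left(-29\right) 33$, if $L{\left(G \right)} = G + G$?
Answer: $0$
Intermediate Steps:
$p{\left(q,s \right)} = q$
$L{\left(G \right)} = 2 G$
$K{\left(X,O \right)} = - O$ ($K{\left(X,O \right)} = X - \left(\left(O + X\right) + 0\right) = X - \left(O + X\right) = - O$)
$K{\left(L{\left(-1 \right)},p{\left(0,-3 \right)} \right)} \left(-29\right) 33 = \left(-1\right) 0 \left(-29\right) 33 = 0 \left(-29\right) 33 = 0 \cdot 33 = 0$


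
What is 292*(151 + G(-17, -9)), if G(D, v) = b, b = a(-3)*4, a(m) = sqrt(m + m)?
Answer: 44092 + 1168*I*sqrt(6) ≈ 44092.0 + 2861.0*I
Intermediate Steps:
a(m) = sqrt(2)*sqrt(m) (a(m) = sqrt(2*m) = sqrt(2)*sqrt(m))
b = 4*I*sqrt(6) (b = (sqrt(2)*sqrt(-3))*4 = (sqrt(2)*(I*sqrt(3)))*4 = (I*sqrt(6))*4 = 4*I*sqrt(6) ≈ 9.798*I)
G(D, v) = 4*I*sqrt(6)
292*(151 + G(-17, -9)) = 292*(151 + 4*I*sqrt(6)) = 44092 + 1168*I*sqrt(6)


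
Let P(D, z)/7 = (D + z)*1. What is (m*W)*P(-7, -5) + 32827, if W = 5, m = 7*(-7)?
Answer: 53407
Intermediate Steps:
P(D, z) = 7*D + 7*z (P(D, z) = 7*((D + z)*1) = 7*(D + z) = 7*D + 7*z)
m = -49
(m*W)*P(-7, -5) + 32827 = (-49*5)*(7*(-7) + 7*(-5)) + 32827 = -245*(-49 - 35) + 32827 = -245*(-84) + 32827 = 20580 + 32827 = 53407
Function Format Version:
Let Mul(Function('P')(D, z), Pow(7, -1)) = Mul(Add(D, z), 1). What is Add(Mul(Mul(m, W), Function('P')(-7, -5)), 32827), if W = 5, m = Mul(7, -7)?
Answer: 53407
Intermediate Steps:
Function('P')(D, z) = Add(Mul(7, D), Mul(7, z)) (Function('P')(D, z) = Mul(7, Mul(Add(D, z), 1)) = Mul(7, Add(D, z)) = Add(Mul(7, D), Mul(7, z)))
m = -49
Add(Mul(Mul(m, W), Function('P')(-7, -5)), 32827) = Add(Mul(Mul(-49, 5), Add(Mul(7, -7), Mul(7, -5))), 32827) = Add(Mul(-245, Add(-49, -35)), 32827) = Add(Mul(-245, -84), 32827) = Add(20580, 32827) = 53407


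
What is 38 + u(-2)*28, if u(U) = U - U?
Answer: 38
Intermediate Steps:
u(U) = 0
38 + u(-2)*28 = 38 + 0*28 = 38 + 0 = 38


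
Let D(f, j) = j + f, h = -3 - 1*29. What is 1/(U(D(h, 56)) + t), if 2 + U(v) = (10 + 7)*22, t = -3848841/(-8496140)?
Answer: 8496140/3164412921 ≈ 0.0026849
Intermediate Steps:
h = -32 (h = -3 - 29 = -32)
D(f, j) = f + j
t = 3848841/8496140 (t = -3848841*(-1/8496140) = 3848841/8496140 ≈ 0.45301)
U(v) = 372 (U(v) = -2 + (10 + 7)*22 = -2 + 17*22 = -2 + 374 = 372)
1/(U(D(h, 56)) + t) = 1/(372 + 3848841/8496140) = 1/(3164412921/8496140) = 8496140/3164412921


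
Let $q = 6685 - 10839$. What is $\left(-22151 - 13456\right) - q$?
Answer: $-31453$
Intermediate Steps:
$q = -4154$
$\left(-22151 - 13456\right) - q = \left(-22151 - 13456\right) - -4154 = -35607 + 4154 = -31453$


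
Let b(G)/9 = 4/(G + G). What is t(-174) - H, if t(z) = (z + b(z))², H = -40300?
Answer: 59384701/841 ≈ 70612.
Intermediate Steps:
b(G) = 18/G (b(G) = 9*(4/(G + G)) = 9*(4/(2*G)) = 9*((1/(2*G))*4) = 9*(2/G) = 18/G)
t(z) = (z + 18/z)²
t(-174) - H = (18 + (-174)²)²/(-174)² - 1*(-40300) = (18 + 30276)²/30276 + 40300 = (1/30276)*30294² + 40300 = (1/30276)*917726436 + 40300 = 25492401/841 + 40300 = 59384701/841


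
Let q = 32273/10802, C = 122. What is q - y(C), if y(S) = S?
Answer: -1285571/10802 ≈ -119.01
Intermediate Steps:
q = 32273/10802 (q = 32273*(1/10802) = 32273/10802 ≈ 2.9877)
q - y(C) = 32273/10802 - 1*122 = 32273/10802 - 122 = -1285571/10802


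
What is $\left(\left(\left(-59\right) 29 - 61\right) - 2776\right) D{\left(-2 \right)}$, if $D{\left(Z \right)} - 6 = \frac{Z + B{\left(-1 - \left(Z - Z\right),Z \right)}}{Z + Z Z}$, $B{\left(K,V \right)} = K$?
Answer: $-20466$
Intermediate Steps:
$D{\left(Z \right)} = 6 + \frac{-1 + Z}{Z + Z^{2}}$ ($D{\left(Z \right)} = 6 + \frac{Z - 1}{Z + Z Z} = 6 + \frac{Z - 1}{Z + Z^{2}} = 6 + \frac{-1 + Z}{Z + Z^{2}}$)
$\left(\left(\left(-59\right) 29 - 61\right) - 2776\right) D{\left(-2 \right)} = \left(\left(\left(-59\right) 29 - 61\right) - 2776\right) \frac{-1 + 6 \left(-2\right)^{2} + 7 \left(-2\right)}{\left(-2\right) \left(1 - 2\right)} = \left(\left(-1711 - 61\right) - 2776\right) \left(- \frac{-1 + 6 \cdot 4 - 14}{2 \left(-1\right)}\right) = \left(-1772 - 2776\right) \left(\left(- \frac{1}{2}\right) \left(-1\right) \left(-1 + 24 - 14\right)\right) = - 4548 \left(\left(- \frac{1}{2}\right) \left(-1\right) 9\right) = \left(-4548\right) \frac{9}{2} = -20466$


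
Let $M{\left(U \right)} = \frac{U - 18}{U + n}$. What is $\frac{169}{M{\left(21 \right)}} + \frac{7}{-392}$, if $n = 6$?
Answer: $\frac{85175}{56} \approx 1521.0$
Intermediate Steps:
$M{\left(U \right)} = \frac{-18 + U}{6 + U}$ ($M{\left(U \right)} = \frac{U - 18}{U + 6} = \frac{-18 + U}{6 + U}$)
$\frac{169}{M{\left(21 \right)}} + \frac{7}{-392} = \frac{169}{\frac{1}{6 + 21} \left(-18 + 21\right)} + \frac{7}{-392} = \frac{169}{\frac{1}{27} \cdot 3} + 7 \left(- \frac{1}{392}\right) = \frac{169}{\frac{1}{27} \cdot 3} - \frac{1}{56} = 169 \frac{1}{\frac{1}{9}} - \frac{1}{56} = 169 \cdot 9 - \frac{1}{56} = 1521 - \frac{1}{56} = \frac{85175}{56}$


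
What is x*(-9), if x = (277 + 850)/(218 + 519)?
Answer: -10143/737 ≈ -13.763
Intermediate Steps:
x = 1127/737 ≈ 1.5292
x*(-9) = (1127/737)*(-9) = -10143/737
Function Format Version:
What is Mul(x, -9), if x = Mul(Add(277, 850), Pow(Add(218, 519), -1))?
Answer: Rational(-10143, 737) ≈ -13.763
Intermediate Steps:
x = Rational(1127, 737) (x = Mul(1127, Pow(737, -1)) = Mul(1127, Rational(1, 737)) = Rational(1127, 737) ≈ 1.5292)
Mul(x, -9) = Mul(Rational(1127, 737), -9) = Rational(-10143, 737)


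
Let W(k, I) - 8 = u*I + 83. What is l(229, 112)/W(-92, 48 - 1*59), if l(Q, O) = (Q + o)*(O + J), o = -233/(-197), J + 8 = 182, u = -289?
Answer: 6484478/322095 ≈ 20.132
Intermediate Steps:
J = 174 (J = -8 + 182 = 174)
W(k, I) = 91 - 289*I (W(k, I) = 8 + (-289*I + 83) = 8 + (83 - 289*I) = 91 - 289*I)
o = 233/197 (o = -233*(-1/197) = 233/197 ≈ 1.1827)
l(Q, O) = (174 + O)*(233/197 + Q) (l(Q, O) = (Q + 233/197)*(O + 174) = (233/197 + Q)*(174 + O) = (174 + O)*(233/197 + Q))
l(229, 112)/W(-92, 48 - 1*59) = (40542/197 + 174*229 + (233/197)*112 + 112*229)/(91 - 289*(48 - 1*59)) = (40542/197 + 39846 + 26096/197 + 25648)/(91 - 289*(48 - 59)) = 12968956/(197*(91 - 289*(-11))) = 12968956/(197*(91 + 3179)) = (12968956/197)/3270 = (12968956/197)*(1/3270) = 6484478/322095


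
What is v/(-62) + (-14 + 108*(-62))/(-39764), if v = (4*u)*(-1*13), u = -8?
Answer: -4031451/616342 ≈ -6.5409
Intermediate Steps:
v = 416 (v = (4*(-8))*(-1*13) = -32*(-13) = 416)
v/(-62) + (-14 + 108*(-62))/(-39764) = 416/(-62) + (-14 + 108*(-62))/(-39764) = 416*(-1/62) + (-14 - 6696)*(-1/39764) = -208/31 - 6710*(-1/39764) = -208/31 + 3355/19882 = -4031451/616342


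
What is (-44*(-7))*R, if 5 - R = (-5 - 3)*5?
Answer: 13860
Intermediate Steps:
R = 45 (R = 5 - (-5 - 3)*5 = 5 - (-8)*5 = 5 - 1*(-40) = 5 + 40 = 45)
(-44*(-7))*R = -44*(-7)*45 = 308*45 = 13860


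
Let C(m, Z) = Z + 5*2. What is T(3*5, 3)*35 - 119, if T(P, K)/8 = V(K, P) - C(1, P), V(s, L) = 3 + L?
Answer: -2079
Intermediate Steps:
C(m, Z) = 10 + Z (C(m, Z) = Z + 10 = 10 + Z)
T(P, K) = -56 (T(P, K) = 8*((3 + P) - (10 + P)) = 8*((3 + P) + (-10 - P)) = 8*(-7) = -56)
T(3*5, 3)*35 - 119 = -56*35 - 119 = -1960 - 119 = -2079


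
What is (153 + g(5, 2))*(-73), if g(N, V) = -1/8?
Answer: -89279/8 ≈ -11160.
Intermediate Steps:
g(N, V) = -1/8 (g(N, V) = -1*1/8 = -1/8)
(153 + g(5, 2))*(-73) = (153 - 1/8)*(-73) = (1223/8)*(-73) = -89279/8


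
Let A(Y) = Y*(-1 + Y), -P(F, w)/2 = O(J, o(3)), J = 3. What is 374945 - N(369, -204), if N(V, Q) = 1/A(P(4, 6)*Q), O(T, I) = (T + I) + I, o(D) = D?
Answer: 5054225604839/13479912 ≈ 3.7495e+5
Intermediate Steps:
O(T, I) = T + 2*I (O(T, I) = (I + T) + I = T + 2*I)
P(F, w) = -18 (P(F, w) = -2*(3 + 2*3) = -2*(3 + 6) = -2*9 = -18)
N(V, Q) = -1/(18*Q*(-1 - 18*Q)) (N(V, Q) = 1/((-18*Q)*(-1 - 18*Q)) = 1/(-18*Q*(-1 - 18*Q)) = -1/(18*Q*(-1 - 18*Q)))
374945 - N(369, -204) = 374945 - 1/(18*(-204)*(1 + 18*(-204))) = 374945 - (-1)/(18*204*(1 - 3672)) = 374945 - (-1)/(18*204*(-3671)) = 374945 - (-1)*(-1)/(18*204*3671) = 374945 - 1*1/13479912 = 374945 - 1/13479912 = 5054225604839/13479912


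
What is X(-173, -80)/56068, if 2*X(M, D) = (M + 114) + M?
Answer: -29/14017 ≈ -0.0020689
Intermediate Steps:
X(M, D) = 57 + M (X(M, D) = ((M + 114) + M)/2 = ((114 + M) + M)/2 = (114 + 2*M)/2 = 57 + M)
X(-173, -80)/56068 = (57 - 173)/56068 = -116*1/56068 = -29/14017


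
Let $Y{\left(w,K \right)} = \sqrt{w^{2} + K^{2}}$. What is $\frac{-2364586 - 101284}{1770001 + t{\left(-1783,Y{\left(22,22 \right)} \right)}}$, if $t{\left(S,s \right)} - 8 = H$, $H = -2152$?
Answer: $- \frac{2465870}{1767857} \approx -1.3948$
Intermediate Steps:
$Y{\left(w,K \right)} = \sqrt{K^{2} + w^{2}}$
$t{\left(S,s \right)} = -2144$ ($t{\left(S,s \right)} = 8 - 2152 = -2144$)
$\frac{-2364586 - 101284}{1770001 + t{\left(-1783,Y{\left(22,22 \right)} \right)}} = \frac{-2364586 - 101284}{1770001 - 2144} = - \frac{2465870}{1767857}$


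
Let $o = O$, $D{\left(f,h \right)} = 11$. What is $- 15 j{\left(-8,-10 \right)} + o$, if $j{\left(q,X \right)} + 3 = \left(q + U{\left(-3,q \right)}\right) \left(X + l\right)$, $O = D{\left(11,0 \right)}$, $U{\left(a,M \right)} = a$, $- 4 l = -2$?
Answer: $- \frac{3023}{2} \approx -1511.5$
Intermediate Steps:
$l = \frac{1}{2}$ ($l = \left(- \frac{1}{4}\right) \left(-2\right) = \frac{1}{2} \approx 0.5$)
$O = 11$
$o = 11$
$j{\left(q,X \right)} = -3 + \left(\frac{1}{2} + X\right) \left(-3 + q\right)$ ($j{\left(q,X \right)} = -3 + \left(q - 3\right) \left(X + \frac{1}{2}\right) = -3 + \left(-3 + q\right) \left(\frac{1}{2} + X\right) = -3 + \left(\frac{1}{2} + X\right) \left(-3 + q\right)$)
$- 15 j{\left(-8,-10 \right)} + o = - 15 \left(- \frac{9}{2} + \frac{1}{2} \left(-8\right) - -30 - -80\right) + 11 = - 15 \left(- \frac{9}{2} - 4 + 30 + 80\right) + 11 = \left(-15\right) \frac{203}{2} + 11 = - \frac{3045}{2} + 11 = - \frac{3023}{2}$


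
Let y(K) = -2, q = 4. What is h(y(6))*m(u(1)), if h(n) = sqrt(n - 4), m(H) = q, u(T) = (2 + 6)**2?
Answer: 4*I*sqrt(6) ≈ 9.798*I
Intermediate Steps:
u(T) = 64 (u(T) = 8**2 = 64)
m(H) = 4
h(n) = sqrt(-4 + n)
h(y(6))*m(u(1)) = sqrt(-4 - 2)*4 = sqrt(-6)*4 = (I*sqrt(6))*4 = 4*I*sqrt(6)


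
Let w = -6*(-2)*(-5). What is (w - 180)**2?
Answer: 57600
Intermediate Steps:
w = -60 (w = 12*(-5) = -60)
(w - 180)**2 = (-60 - 180)**2 = (-240)**2 = 57600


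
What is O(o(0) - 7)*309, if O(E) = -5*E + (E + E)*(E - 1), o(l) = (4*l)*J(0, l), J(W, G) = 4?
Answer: 45423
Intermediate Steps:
o(l) = 16*l (o(l) = (4*l)*4 = 16*l)
O(E) = -5*E + 2*E*(-1 + E) (O(E) = -5*E + (2*E)*(-1 + E) = -5*E + 2*E*(-1 + E))
O(o(0) - 7)*309 = ((16*0 - 7)*(-7 + 2*(16*0 - 7)))*309 = ((0 - 7)*(-7 + 2*(0 - 7)))*309 = -7*(-7 + 2*(-7))*309 = -7*(-7 - 14)*309 = -7*(-21)*309 = 147*309 = 45423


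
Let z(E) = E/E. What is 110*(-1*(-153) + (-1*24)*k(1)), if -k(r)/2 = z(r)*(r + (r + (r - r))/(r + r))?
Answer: 24750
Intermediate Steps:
z(E) = 1
k(r) = -1 - 2*r (k(r) = -2*(r + (r + (r - r))/(r + r)) = -2*(r + (r + 0)/((2*r))) = -2*(r + r*(1/(2*r))) = -2*(r + 1/2) = -2*(1/2 + r) = -1 - 2*r)
110*(-1*(-153) + (-1*24)*k(1)) = 110*(-1*(-153) + (-1*24)*(-1 - 2*1)) = 110*(153 - 24*(-1 - 2)) = 110*(153 - 24*(-3)) = 110*(153 + 72) = 110*225 = 24750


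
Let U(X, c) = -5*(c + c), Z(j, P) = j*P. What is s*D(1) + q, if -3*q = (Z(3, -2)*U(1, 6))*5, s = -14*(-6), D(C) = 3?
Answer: -348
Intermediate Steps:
Z(j, P) = P*j
s = 84
U(X, c) = -10*c
q = -600 (q = -(-2*3)*(-10*6)*5/3 = -(-6*(-60))*5/3 = -120*5 = -⅓*1800 = -600)
s*D(1) + q = 84*3 - 600 = 252 - 600 = -348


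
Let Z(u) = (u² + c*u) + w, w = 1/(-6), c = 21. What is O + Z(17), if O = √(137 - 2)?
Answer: 3875/6 + 3*√15 ≈ 657.45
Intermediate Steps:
w = -⅙ ≈ -0.16667
O = 3*√15 (O = √135 = 3*√15 ≈ 11.619)
Z(u) = -⅙ + u² + 21*u (Z(u) = (u² + 21*u) - ⅙ = -⅙ + u² + 21*u)
O + Z(17) = 3*√15 + (-⅙ + 17² + 21*17) = 3*√15 + (-⅙ + 289 + 357) = 3*√15 + 3875/6 = 3875/6 + 3*√15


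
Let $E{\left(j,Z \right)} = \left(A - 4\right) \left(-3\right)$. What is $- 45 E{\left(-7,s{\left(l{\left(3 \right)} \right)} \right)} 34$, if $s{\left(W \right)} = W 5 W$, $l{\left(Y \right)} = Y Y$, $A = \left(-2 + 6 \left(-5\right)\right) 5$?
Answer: $-752760$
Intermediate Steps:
$A = -160$ ($A = \left(-2 - 30\right) 5 = \left(-32\right) 5 = -160$)
$l{\left(Y \right)} = Y^{2}$
$s{\left(W \right)} = 5 W^{2}$ ($s{\left(W \right)} = 5 W W = 5 W^{2}$)
$E{\left(j,Z \right)} = 492$ ($E{\left(j,Z \right)} = \left(-160 - 4\right) \left(-3\right) = \left(-164\right) \left(-3\right) = 492$)
$- 45 E{\left(-7,s{\left(l{\left(3 \right)} \right)} \right)} 34 = \left(-45\right) 492 \cdot 34 = \left(-22140\right) 34 = -752760$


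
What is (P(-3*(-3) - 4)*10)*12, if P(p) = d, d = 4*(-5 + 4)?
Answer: -480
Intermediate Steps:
d = -4 (d = 4*(-1) = -4)
P(p) = -4
(P(-3*(-3) - 4)*10)*12 = -4*10*12 = -40*12 = -480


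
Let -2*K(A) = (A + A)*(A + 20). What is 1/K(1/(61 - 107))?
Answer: 2116/919 ≈ 2.3025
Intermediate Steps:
K(A) = -A*(20 + A) (K(A) = -(A + A)*(A + 20)/2 = -2*A*(20 + A)/2 = -A*(20 + A))
1/K(1/(61 - 107)) = 1/(-(20 + 1/(61 - 107))/(61 - 107)) = 1/(-1*(20 + 1/(-46))/(-46)) = 1/(-1*(-1/46)*(20 - 1/46)) = 1/(-1*(-1/46)*919/46) = 1/(919/2116) = 2116/919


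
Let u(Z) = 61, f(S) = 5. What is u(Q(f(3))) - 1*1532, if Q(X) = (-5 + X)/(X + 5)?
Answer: -1471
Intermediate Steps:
Q(X) = (-5 + X)/(5 + X)
u(Q(f(3))) - 1*1532 = 61 - 1*1532 = 61 - 1532 = -1471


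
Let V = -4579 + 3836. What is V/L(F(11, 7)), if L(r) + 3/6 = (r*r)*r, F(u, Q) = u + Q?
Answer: -1486/11663 ≈ -0.12741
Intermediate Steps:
F(u, Q) = Q + u
V = -743
L(r) = -1/2 + r**3 (L(r) = -1/2 + (r*r)*r = -1/2 + r**2*r = -1/2 + r**3)
V/L(F(11, 7)) = -743/(-1/2 + (7 + 11)**3) = -743/(-1/2 + 18**3) = -743/(-1/2 + 5832) = -743/11663/2 = -743*2/11663 = -1486/11663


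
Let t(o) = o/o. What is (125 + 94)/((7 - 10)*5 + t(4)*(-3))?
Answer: -73/6 ≈ -12.167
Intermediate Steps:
t(o) = 1
(125 + 94)/((7 - 10)*5 + t(4)*(-3)) = (125 + 94)/((7 - 10)*5 + 1*(-3)) = 219/(-3*5 - 3) = 219/(-15 - 3) = 219/(-18) = 219*(-1/18) = -73/6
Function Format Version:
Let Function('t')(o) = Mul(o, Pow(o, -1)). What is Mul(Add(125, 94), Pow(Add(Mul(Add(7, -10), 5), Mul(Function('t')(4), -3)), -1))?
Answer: Rational(-73, 6) ≈ -12.167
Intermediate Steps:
Function('t')(o) = 1
Mul(Add(125, 94), Pow(Add(Mul(Add(7, -10), 5), Mul(Function('t')(4), -3)), -1)) = Mul(Add(125, 94), Pow(Add(Mul(Add(7, -10), 5), Mul(1, -3)), -1)) = Mul(219, Pow(Add(Mul(-3, 5), -3), -1)) = Mul(219, Pow(Add(-15, -3), -1)) = Mul(219, Pow(-18, -1)) = Mul(219, Rational(-1, 18)) = Rational(-73, 6)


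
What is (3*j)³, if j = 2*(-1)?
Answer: -216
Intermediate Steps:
j = -2
(3*j)³ = (3*(-2))³ = (-6)³ = -216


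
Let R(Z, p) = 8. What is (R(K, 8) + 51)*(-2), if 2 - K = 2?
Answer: -118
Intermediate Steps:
K = 0 (K = 2 - 1*2 = 2 - 2 = 0)
(R(K, 8) + 51)*(-2) = (8 + 51)*(-2) = 59*(-2) = -118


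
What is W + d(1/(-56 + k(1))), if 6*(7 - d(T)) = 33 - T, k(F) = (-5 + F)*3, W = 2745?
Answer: 1120571/408 ≈ 2746.5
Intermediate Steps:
k(F) = -15 + 3*F
d(T) = 3/2 + T/6 (d(T) = 7 - (33 - T)/6 = 7 + (-11/2 + T/6) = 3/2 + T/6)
W + d(1/(-56 + k(1))) = 2745 + (3/2 + 1/(6*(-56 + (-15 + 3*1)))) = 2745 + (3/2 + 1/(6*(-56 + (-15 + 3)))) = 2745 + (3/2 + 1/(6*(-56 - 12))) = 2745 + (3/2 + (⅙)/(-68)) = 2745 + (3/2 + (⅙)*(-1/68)) = 2745 + (3/2 - 1/408) = 2745 + 611/408 = 1120571/408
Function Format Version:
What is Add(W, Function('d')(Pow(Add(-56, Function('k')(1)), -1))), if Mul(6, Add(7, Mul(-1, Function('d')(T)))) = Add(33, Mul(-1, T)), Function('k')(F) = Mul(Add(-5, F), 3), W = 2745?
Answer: Rational(1120571, 408) ≈ 2746.5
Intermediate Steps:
Function('k')(F) = Add(-15, Mul(3, F))
Function('d')(T) = Add(Rational(3, 2), Mul(Rational(1, 6), T)) (Function('d')(T) = Add(7, Mul(Rational(-1, 6), Add(33, Mul(-1, T)))) = Add(7, Add(Rational(-11, 2), Mul(Rational(1, 6), T))) = Add(Rational(3, 2), Mul(Rational(1, 6), T)))
Add(W, Function('d')(Pow(Add(-56, Function('k')(1)), -1))) = Add(2745, Add(Rational(3, 2), Mul(Rational(1, 6), Pow(Add(-56, Add(-15, Mul(3, 1))), -1)))) = Add(2745, Add(Rational(3, 2), Mul(Rational(1, 6), Pow(Add(-56, Add(-15, 3)), -1)))) = Add(2745, Add(Rational(3, 2), Mul(Rational(1, 6), Pow(Add(-56, -12), -1)))) = Add(2745, Add(Rational(3, 2), Mul(Rational(1, 6), Pow(-68, -1)))) = Add(2745, Add(Rational(3, 2), Mul(Rational(1, 6), Rational(-1, 68)))) = Add(2745, Add(Rational(3, 2), Rational(-1, 408))) = Add(2745, Rational(611, 408)) = Rational(1120571, 408)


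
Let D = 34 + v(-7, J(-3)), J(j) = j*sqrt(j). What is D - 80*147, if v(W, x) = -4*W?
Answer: -11698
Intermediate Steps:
J(j) = j**(3/2)
D = 62 (D = 34 - 4*(-7) = 34 + 28 = 62)
D - 80*147 = 62 - 80*147 = 62 - 11760 = -11698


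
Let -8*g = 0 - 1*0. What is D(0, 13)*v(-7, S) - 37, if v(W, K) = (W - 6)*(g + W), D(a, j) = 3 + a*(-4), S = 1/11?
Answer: 236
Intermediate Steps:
S = 1/11 ≈ 0.090909
g = 0 (g = -(0 - 1*0)/8 = -(0 + 0)/8 = -⅛*0 = 0)
D(a, j) = 3 - 4*a
v(W, K) = W*(-6 + W) (v(W, K) = (W - 6)*(0 + W) = (-6 + W)*W = W*(-6 + W))
D(0, 13)*v(-7, S) - 37 = (3 - 4*0)*(-7*(-6 - 7)) - 37 = (3 + 0)*(-7*(-13)) - 37 = 3*91 - 37 = 273 - 37 = 236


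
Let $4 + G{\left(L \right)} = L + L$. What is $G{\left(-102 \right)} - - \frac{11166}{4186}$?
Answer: $- \frac{429761}{2093} \approx -205.33$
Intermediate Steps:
$G{\left(L \right)} = -4 + 2 L$ ($G{\left(L \right)} = -4 + \left(L + L\right) = -4 + 2 L$)
$G{\left(-102 \right)} - - \frac{11166}{4186} = \left(-4 + 2 \left(-102\right)\right) - - \frac{11166}{4186} = \left(-4 - 204\right) - \left(-11166\right) \frac{1}{4186} = -208 - - \frac{5583}{2093} = -208 + \frac{5583}{2093} = - \frac{429761}{2093}$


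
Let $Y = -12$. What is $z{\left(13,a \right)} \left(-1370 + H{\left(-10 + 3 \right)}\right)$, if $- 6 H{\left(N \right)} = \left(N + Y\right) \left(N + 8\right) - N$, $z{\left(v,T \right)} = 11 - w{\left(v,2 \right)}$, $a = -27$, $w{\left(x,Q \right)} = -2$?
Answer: $-17784$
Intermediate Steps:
$z{\left(v,T \right)} = 13$ ($z{\left(v,T \right)} = 11 - -2 = 11 + 2 = 13$)
$H{\left(N \right)} = \frac{N}{6} - \frac{\left(-12 + N\right) \left(8 + N\right)}{6}$ ($H{\left(N \right)} = - \frac{\left(N - 12\right) \left(N + 8\right) - N}{6} = - \frac{\left(-12 + N\right) \left(8 + N\right) - N}{6} = - \frac{- N + \left(-12 + N\right) \left(8 + N\right)}{6} = \frac{N}{6} - \frac{\left(-12 + N\right) \left(8 + N\right)}{6}$)
$z{\left(13,a \right)} \left(-1370 + H{\left(-10 + 3 \right)}\right) = 13 \left(-1370 + \left(16 - \frac{\left(-10 + 3\right)^{2}}{6} + \frac{5 \left(-10 + 3\right)}{6}\right)\right) = 13 \left(-1370 + \left(16 - \frac{\left(-7\right)^{2}}{6} + \frac{5}{6} \left(-7\right)\right)\right) = 13 \left(-1370 - -2\right) = 13 \left(-1370 + 2\right) = 13 \left(-1368\right) = -17784$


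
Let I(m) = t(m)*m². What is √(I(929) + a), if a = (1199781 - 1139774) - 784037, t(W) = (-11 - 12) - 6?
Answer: I*√25752219 ≈ 5074.7*I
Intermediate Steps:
t(W) = -29 (t(W) = -23 - 6 = -29)
I(m) = -29*m²
a = -724030 (a = 60007 - 784037 = -724030)
√(I(929) + a) = √(-29*929² - 724030) = √(-29*863041 - 724030) = √(-25028189 - 724030) = √(-25752219) = I*√25752219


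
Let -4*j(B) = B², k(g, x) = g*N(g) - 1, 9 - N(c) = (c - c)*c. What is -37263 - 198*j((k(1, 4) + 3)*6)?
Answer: 178359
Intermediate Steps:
N(c) = 9 (N(c) = 9 - (c - c)*c = 9 - 0*c = 9 - 1*0 = 9 + 0 = 9)
k(g, x) = -1 + 9*g (k(g, x) = g*9 - 1 = 9*g - 1 = -1 + 9*g)
j(B) = -B²/4
-37263 - 198*j((k(1, 4) + 3)*6) = -37263 - 198*(-36*((-1 + 9*1) + 3)²/4) = -37263 - 198*(-36*((-1 + 9) + 3)²/4) = -37263 - 198*(-36*(8 + 3)²/4) = -37263 - 198*(-(11*6)²/4) = -37263 - 198*(-¼*66²) = -37263 - 198*(-¼*4356) = -37263 - 198*(-1089) = -37263 - 1*(-215622) = -37263 + 215622 = 178359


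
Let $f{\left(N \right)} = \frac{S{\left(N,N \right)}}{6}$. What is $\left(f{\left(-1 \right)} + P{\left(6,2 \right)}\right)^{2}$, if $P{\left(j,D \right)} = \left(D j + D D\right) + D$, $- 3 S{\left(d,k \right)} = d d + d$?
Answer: $324$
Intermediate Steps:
$S{\left(d,k \right)} = - \frac{d}{3} - \frac{d^{2}}{3}$ ($S{\left(d,k \right)} = - \frac{d d + d}{3} = - \frac{d^{2} + d}{3} = - \frac{d + d^{2}}{3} = - \frac{d}{3} - \frac{d^{2}}{3}$)
$P{\left(j,D \right)} = D + D^{2} + D j$ ($P{\left(j,D \right)} = \left(D j + D^{2}\right) + D = \left(D^{2} + D j\right) + D = D + D^{2} + D j$)
$f{\left(N \right)} = - \frac{N \left(1 + N\right)}{18}$ ($f{\left(N \right)} = \frac{\left(- \frac{1}{3}\right) N \left(1 + N\right)}{6} = - \frac{N \left(1 + N\right)}{3} \cdot \frac{1}{6} = - \frac{N \left(1 + N\right)}{18}$)
$\left(f{\left(-1 \right)} + P{\left(6,2 \right)}\right)^{2} = \left(\left(- \frac{1}{18}\right) \left(-1\right) \left(1 - 1\right) + 2 \left(1 + 2 + 6\right)\right)^{2} = \left(\left(- \frac{1}{18}\right) \left(-1\right) 0 + 2 \cdot 9\right)^{2} = \left(0 + 18\right)^{2} = 18^{2} = 324$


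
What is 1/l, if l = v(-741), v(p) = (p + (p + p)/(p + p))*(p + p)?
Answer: 1/1096680 ≈ 9.1184e-7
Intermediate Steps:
v(p) = 2*p*(1 + p) (v(p) = (p + (2*p)/((2*p)))*(2*p) = (p + (2*p)*(1/(2*p)))*(2*p) = (p + 1)*(2*p) = (1 + p)*(2*p) = 2*p*(1 + p))
l = 1096680 (l = 2*(-741)*(1 - 741) = 2*(-741)*(-740) = 1096680)
1/l = 1/1096680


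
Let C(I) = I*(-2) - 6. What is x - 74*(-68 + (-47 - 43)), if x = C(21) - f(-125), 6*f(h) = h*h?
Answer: 54239/6 ≈ 9039.8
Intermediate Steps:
C(I) = -6 - 2*I (C(I) = -2*I - 6 = -6 - 2*I)
f(h) = h**2/6 (f(h) = (h*h)/6 = h**2/6)
x = -15913/6 (x = (-6 - 2*21) - (-125)**2/6 = (-6 - 42) - 15625/6 = -48 - 1*15625/6 = -48 - 15625/6 = -15913/6 ≈ -2652.2)
x - 74*(-68 + (-47 - 43)) = -15913/6 - 74*(-68 + (-47 - 43)) = -15913/6 - 74*(-68 - 90) = -15913/6 - 74*(-158) = -15913/6 + 11692 = 54239/6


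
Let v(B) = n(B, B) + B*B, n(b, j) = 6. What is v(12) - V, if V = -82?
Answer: 232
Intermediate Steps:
v(B) = 6 + B² (v(B) = 6 + B*B = 6 + B²)
v(12) - V = (6 + 12²) - 1*(-82) = (6 + 144) + 82 = 150 + 82 = 232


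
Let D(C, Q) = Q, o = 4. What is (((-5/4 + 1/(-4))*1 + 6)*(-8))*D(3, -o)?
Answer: 144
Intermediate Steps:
(((-5/4 + 1/(-4))*1 + 6)*(-8))*D(3, -o) = (((-5/4 + 1/(-4))*1 + 6)*(-8))*(-1*4) = (((-5*1/4 + 1*(-1/4))*1 + 6)*(-8))*(-4) = (((-5/4 - 1/4)*1 + 6)*(-8))*(-4) = ((-3/2*1 + 6)*(-8))*(-4) = ((-3/2 + 6)*(-8))*(-4) = ((9/2)*(-8))*(-4) = -36*(-4) = 144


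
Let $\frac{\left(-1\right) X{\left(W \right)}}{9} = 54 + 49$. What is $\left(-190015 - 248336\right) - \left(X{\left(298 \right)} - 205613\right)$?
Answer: $-231811$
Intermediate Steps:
$X{\left(W \right)} = -927$ ($X{\left(W \right)} = - 9 \left(54 + 49\right) = \left(-9\right) 103 = -927$)
$\left(-190015 - 248336\right) - \left(X{\left(298 \right)} - 205613\right) = \left(-190015 - 248336\right) - \left(-927 - 205613\right) = -438351 - -206540 = -438351 + 206540 = -231811$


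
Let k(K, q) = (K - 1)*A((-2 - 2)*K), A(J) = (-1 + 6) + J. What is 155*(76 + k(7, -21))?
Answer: -9610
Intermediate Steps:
A(J) = 5 + J
k(K, q) = (-1 + K)*(5 - 4*K) (k(K, q) = (K - 1)*(5 + (-2 - 2)*K) = (-1 + K)*(5 - 4*K))
155*(76 + k(7, -21)) = 155*(76 - (-1 + 7)*(-5 + 4*7)) = 155*(76 - 1*6*(-5 + 28)) = 155*(76 - 1*6*23) = 155*(76 - 138) = 155*(-62) = -9610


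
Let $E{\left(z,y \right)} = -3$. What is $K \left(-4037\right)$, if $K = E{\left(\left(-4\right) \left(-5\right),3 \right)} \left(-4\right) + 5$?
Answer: $-68629$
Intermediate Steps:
$K = 17$ ($K = \left(-3\right) \left(-4\right) + 5 = 12 + 5 = 17$)
$K \left(-4037\right) = 17 \left(-4037\right) = -68629$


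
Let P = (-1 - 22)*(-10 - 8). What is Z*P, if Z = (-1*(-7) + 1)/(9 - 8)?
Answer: 3312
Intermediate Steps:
P = 414 (P = -23*(-18) = 414)
Z = 8 (Z = (7 + 1)/1 = 8*1 = 8)
Z*P = 8*414 = 3312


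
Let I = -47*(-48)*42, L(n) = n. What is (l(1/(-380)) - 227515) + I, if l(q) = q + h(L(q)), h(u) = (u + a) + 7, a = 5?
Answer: -25222691/190 ≈ -1.3275e+5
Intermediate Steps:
I = 94752 (I = 2256*42 = 94752)
h(u) = 12 + u (h(u) = (u + 5) + 7 = (5 + u) + 7 = 12 + u)
l(q) = 12 + 2*q (l(q) = q + (12 + q) = 12 + 2*q)
(l(1/(-380)) - 227515) + I = ((12 + 2/(-380)) - 227515) + 94752 = ((12 + 2*(-1/380)) - 227515) + 94752 = ((12 - 1/190) - 227515) + 94752 = (2279/190 - 227515) + 94752 = -43225571/190 + 94752 = -25222691/190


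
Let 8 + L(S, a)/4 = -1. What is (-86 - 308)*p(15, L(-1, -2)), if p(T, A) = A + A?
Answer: 28368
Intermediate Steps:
L(S, a) = -36 (L(S, a) = -32 + 4*(-1) = -32 - 4 = -36)
p(T, A) = 2*A
(-86 - 308)*p(15, L(-1, -2)) = (-86 - 308)*(2*(-36)) = -394*(-72) = 28368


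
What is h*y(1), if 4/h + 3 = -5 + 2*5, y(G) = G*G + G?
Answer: 4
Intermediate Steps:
y(G) = G + G² (y(G) = G² + G = G + G²)
h = 2 (h = 4/(-3 + (-5 + 2*5)) = 4/(-3 + (-5 + 10)) = 4/(-3 + 5) = 4/2 = 4*(½) = 2)
h*y(1) = 2*(1*(1 + 1)) = 2*(1*2) = 2*2 = 4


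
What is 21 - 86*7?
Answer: -581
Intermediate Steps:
21 - 86*7 = 21 - 602 = -581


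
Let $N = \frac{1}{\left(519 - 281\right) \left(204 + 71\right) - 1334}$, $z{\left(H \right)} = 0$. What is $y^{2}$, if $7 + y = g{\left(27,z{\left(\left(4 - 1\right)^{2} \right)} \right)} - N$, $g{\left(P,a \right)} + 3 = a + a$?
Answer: $\frac{411087427921}{4110861456} \approx 100.0$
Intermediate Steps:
$g{\left(P,a \right)} = -3 + 2 a$ ($g{\left(P,a \right)} = -3 + \left(a + a\right) = -3 + 2 a$)
$N = \frac{1}{64116}$ ($N = \frac{1}{238 \cdot 275 - 1334} = \frac{1}{65450 - 1334} = \frac{1}{64116} \approx 1.5597 \cdot 10^{-5}$)
$y = - \frac{641161}{64116}$ ($y = -7 + \left(\left(-3 + 2 \cdot 0\right) - \frac{1}{64116}\right) = -7 + \left(\left(-3 + 0\right) - \frac{1}{64116}\right) = -7 - \frac{192349}{64116} = - \frac{641161}{64116} \approx -10.0$)
$y^{2} = \left(- \frac{641161}{64116}\right)^{2} = \frac{411087427921}{4110861456}$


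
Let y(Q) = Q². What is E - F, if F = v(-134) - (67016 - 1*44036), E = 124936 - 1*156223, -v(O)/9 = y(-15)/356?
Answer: -2955267/356 ≈ -8301.3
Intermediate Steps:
v(O) = -2025/356 (v(O) = -9*(-15)²/356 = -2025/356)
E = -31287 (E = 124936 - 156223 = -31287)
F = -8182905/356 (F = -2025/356 - (67016 - 1*44036) = -2025/356 - (67016 - 44036) = -2025/356 - 1*22980 = -2025/356 - 22980 = -8182905/356 ≈ -22986.)
E - F = -31287 - 1*(-8182905/356) = -31287 + 8182905/356 = -2955267/356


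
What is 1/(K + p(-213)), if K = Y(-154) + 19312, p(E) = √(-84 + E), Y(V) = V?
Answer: 6386/122343087 - I*√33/122343087 ≈ 5.2197e-5 - 4.6955e-8*I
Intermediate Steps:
K = 19158 (K = -154 + 19312 = 19158)
1/(K + p(-213)) = 1/(19158 + √(-84 - 213)) = 1/(19158 + √(-297)) = 1/(19158 + 3*I*√33)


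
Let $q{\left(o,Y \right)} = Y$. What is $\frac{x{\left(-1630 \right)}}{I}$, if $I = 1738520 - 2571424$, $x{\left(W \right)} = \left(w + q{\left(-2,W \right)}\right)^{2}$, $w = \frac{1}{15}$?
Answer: $- \frac{597753601}{187403400} \approx -3.1897$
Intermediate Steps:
$w = \frac{1}{15} \approx 0.066667$
$x{\left(W \right)} = \left(\frac{1}{15} + W\right)^{2}$
$I = -832904$ ($I = 1738520 - 2571424 = -832904$)
$\frac{x{\left(-1630 \right)}}{I} = \frac{\frac{1}{225} \left(1 + 15 \left(-1630\right)\right)^{2}}{-832904} = \frac{\left(1 - 24450\right)^{2}}{225} \left(- \frac{1}{832904}\right) = \frac{\left(-24449\right)^{2}}{225} \left(- \frac{1}{832904}\right) = \frac{1}{225} \cdot 597753601 \left(- \frac{1}{832904}\right) = \frac{597753601}{225} \left(- \frac{1}{832904}\right) = - \frac{597753601}{187403400}$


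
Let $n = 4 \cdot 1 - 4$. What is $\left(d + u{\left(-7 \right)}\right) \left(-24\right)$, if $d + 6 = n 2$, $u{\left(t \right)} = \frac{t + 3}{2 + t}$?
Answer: $\frac{624}{5} \approx 124.8$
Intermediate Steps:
$n = 0$ ($n = 4 - 4 = 0$)
$u{\left(t \right)} = \frac{3 + t}{2 + t}$
$d = -6$ ($d = -6 + 0 \cdot 2 = -6 + 0 = -6$)
$\left(d + u{\left(-7 \right)}\right) \left(-24\right) = \left(-6 + \frac{3 - 7}{2 - 7}\right) \left(-24\right) = \left(-6 + \frac{1}{-5} \left(-4\right)\right) \left(-24\right) = \left(-6 - - \frac{4}{5}\right) \left(-24\right) = \left(-6 + \frac{4}{5}\right) \left(-24\right) = \left(- \frac{26}{5}\right) \left(-24\right) = \frac{624}{5}$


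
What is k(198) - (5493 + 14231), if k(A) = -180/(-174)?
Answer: -571966/29 ≈ -19723.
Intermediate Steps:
k(A) = 30/29 (k(A) = -180*(-1/174) = 30/29)
k(198) - (5493 + 14231) = 30/29 - (5493 + 14231) = 30/29 - 1*19724 = 30/29 - 19724 = -571966/29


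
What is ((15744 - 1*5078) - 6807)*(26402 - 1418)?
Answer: 96413256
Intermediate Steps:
((15744 - 1*5078) - 6807)*(26402 - 1418) = ((15744 - 5078) - 6807)*24984 = (10666 - 6807)*24984 = 3859*24984 = 96413256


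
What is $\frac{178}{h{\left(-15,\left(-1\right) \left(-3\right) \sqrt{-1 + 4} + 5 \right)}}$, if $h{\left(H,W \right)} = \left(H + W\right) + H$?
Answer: $- \frac{2225}{299} - \frac{267 \sqrt{3}}{299} \approx -8.9882$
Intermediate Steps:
$h{\left(H,W \right)} = W + 2 H$
$\frac{178}{h{\left(-15,\left(-1\right) \left(-3\right) \sqrt{-1 + 4} + 5 \right)}} = \frac{178}{\left(\left(-1\right) \left(-3\right) \sqrt{-1 + 4} + 5\right) + 2 \left(-15\right)} = \frac{178}{\left(3 \sqrt{3} + 5\right) - 30} = \frac{178}{\left(5 + 3 \sqrt{3}\right) - 30} = \frac{178}{-25 + 3 \sqrt{3}}$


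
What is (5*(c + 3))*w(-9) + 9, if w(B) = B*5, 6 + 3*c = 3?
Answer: -441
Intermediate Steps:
c = -1 (c = -2 + (⅓)*3 = -2 + 1 = -1)
w(B) = 5*B
(5*(c + 3))*w(-9) + 9 = (5*(-1 + 3))*(5*(-9)) + 9 = (5*2)*(-45) + 9 = 10*(-45) + 9 = -450 + 9 = -441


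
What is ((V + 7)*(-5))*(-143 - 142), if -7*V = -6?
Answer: 78375/7 ≈ 11196.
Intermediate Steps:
V = 6/7 (V = -⅐*(-6) = 6/7 ≈ 0.85714)
((V + 7)*(-5))*(-143 - 142) = ((6/7 + 7)*(-5))*(-143 - 142) = ((55/7)*(-5))*(-285) = -275/7*(-285) = 78375/7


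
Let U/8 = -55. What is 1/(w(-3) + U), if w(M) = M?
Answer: -1/443 ≈ -0.0022573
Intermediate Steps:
U = -440 (U = 8*(-55) = -440)
1/(w(-3) + U) = 1/(-3 - 440) = 1/(-443) = -1/443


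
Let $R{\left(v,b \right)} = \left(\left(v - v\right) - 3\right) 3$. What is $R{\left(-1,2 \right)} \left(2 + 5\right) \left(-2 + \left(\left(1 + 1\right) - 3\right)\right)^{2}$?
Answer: $-567$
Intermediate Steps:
$R{\left(v,b \right)} = -9$ ($R{\left(v,b \right)} = \left(0 - 3\right) 3 = \left(-3\right) 3 = -9$)
$R{\left(-1,2 \right)} \left(2 + 5\right) \left(-2 + \left(\left(1 + 1\right) - 3\right)\right)^{2} = - 9 \left(2 + 5\right) \left(-2 + \left(\left(1 + 1\right) - 3\right)\right)^{2} = - 9 \cdot 7 \left(-2 + \left(2 - 3\right)\right)^{2} = - 9 \cdot 7 \left(-2 - 1\right)^{2} = - 9 \cdot 7 \left(-3\right)^{2} = - 9 \cdot 7 \cdot 9 = \left(-9\right) 63 = -567$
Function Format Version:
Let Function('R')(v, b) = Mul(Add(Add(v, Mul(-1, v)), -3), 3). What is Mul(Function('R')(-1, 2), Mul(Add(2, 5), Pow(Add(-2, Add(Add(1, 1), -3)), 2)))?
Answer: -567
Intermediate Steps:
Function('R')(v, b) = -9 (Function('R')(v, b) = Mul(Add(0, -3), 3) = Mul(-3, 3) = -9)
Mul(Function('R')(-1, 2), Mul(Add(2, 5), Pow(Add(-2, Add(Add(1, 1), -3)), 2))) = Mul(-9, Mul(Add(2, 5), Pow(Add(-2, Add(Add(1, 1), -3)), 2))) = Mul(-9, Mul(7, Pow(Add(-2, Add(2, -3)), 2))) = Mul(-9, Mul(7, Pow(Add(-2, -1), 2))) = Mul(-9, Mul(7, Pow(-3, 2))) = Mul(-9, Mul(7, 9)) = Mul(-9, 63) = -567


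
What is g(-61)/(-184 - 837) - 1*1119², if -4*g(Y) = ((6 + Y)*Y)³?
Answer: 32650138351/4084 ≈ 7.9946e+6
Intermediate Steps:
g(Y) = -Y³*(6 + Y)³/4
g(-61)/(-184 - 837) - 1*1119² = (-¼*(-61)³*(6 - 61)³)/(-184 - 837) - 1*1119² = (-¼*(-226981)*(-55)³)/(-1021) - 1*1252161 = -(-1)*(-226981)*(-166375)/4084 - 1252161 = -1/1021*(-37763963875/4) - 1252161 = 37763963875/4084 - 1252161 = 32650138351/4084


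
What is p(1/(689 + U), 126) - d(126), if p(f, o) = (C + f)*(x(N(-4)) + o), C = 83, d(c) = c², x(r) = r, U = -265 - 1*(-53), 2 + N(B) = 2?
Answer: -287140/53 ≈ -5417.7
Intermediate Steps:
N(B) = 0 (N(B) = -2 + 2 = 0)
U = -212 (U = -265 + 53 = -212)
p(f, o) = o*(83 + f) (p(f, o) = (83 + f)*(0 + o) = (83 + f)*o = o*(83 + f))
p(1/(689 + U), 126) - d(126) = 126*(83 + 1/(689 - 212)) - 1*126² = 126*(83 + 1/477) - 1*15876 = 126*(83 + 1/477) - 15876 = 126*(39592/477) - 15876 = 554288/53 - 15876 = -287140/53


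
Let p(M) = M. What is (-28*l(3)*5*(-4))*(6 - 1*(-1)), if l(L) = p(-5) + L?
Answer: -7840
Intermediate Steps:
l(L) = -5 + L
(-28*l(3)*5*(-4))*(6 - 1*(-1)) = (-28*(-5 + 3)*5*(-4))*(6 - 1*(-1)) = (-28*(-2*5)*(-4))*(6 + 1) = -(-280)*(-4)*7 = -28*40*7 = -1120*7 = -7840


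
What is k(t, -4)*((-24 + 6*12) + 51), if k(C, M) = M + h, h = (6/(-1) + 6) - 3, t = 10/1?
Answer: -693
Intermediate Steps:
t = 10 (t = 10*1 = 10)
h = -3 (h = (6*(-1) + 6) - 3 = (-6 + 6) - 3 = 0 - 3 = -3)
k(C, M) = -3 + M (k(C, M) = M - 3 = -3 + M)
k(t, -4)*((-24 + 6*12) + 51) = (-3 - 4)*((-24 + 6*12) + 51) = -7*((-24 + 72) + 51) = -7*(48 + 51) = -7*99 = -693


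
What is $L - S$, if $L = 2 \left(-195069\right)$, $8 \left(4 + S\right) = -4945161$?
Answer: $\frac{1824089}{8} \approx 2.2801 \cdot 10^{5}$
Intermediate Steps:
$S = - \frac{4945193}{8}$ ($S = -4 + \frac{1}{8} \left(-4945161\right) = -4 - \frac{4945161}{8} = - \frac{4945193}{8} \approx -6.1815 \cdot 10^{5}$)
$L = -390138$
$L - S = -390138 - - \frac{4945193}{8} = -390138 + \frac{4945193}{8} = \frac{1824089}{8}$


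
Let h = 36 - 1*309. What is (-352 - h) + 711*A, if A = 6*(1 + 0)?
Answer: 4187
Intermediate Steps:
h = -273 (h = 36 - 309 = -273)
A = 6 (A = 6*1 = 6)
(-352 - h) + 711*A = (-352 - 1*(-273)) + 711*6 = (-352 + 273) + 4266 = -79 + 4266 = 4187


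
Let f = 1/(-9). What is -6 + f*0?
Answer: -6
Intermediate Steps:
f = -1/9 ≈ -0.11111
-6 + f*0 = -6 - 1/9*0 = -6 + 0 = -6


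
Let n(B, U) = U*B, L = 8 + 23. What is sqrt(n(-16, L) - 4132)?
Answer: 2*I*sqrt(1157) ≈ 68.029*I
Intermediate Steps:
L = 31
n(B, U) = B*U
sqrt(n(-16, L) - 4132) = sqrt(-16*31 - 4132) = sqrt(-496 - 4132) = sqrt(-4628) = 2*I*sqrt(1157)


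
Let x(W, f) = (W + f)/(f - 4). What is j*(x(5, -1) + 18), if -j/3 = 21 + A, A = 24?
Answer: -2322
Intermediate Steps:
x(W, f) = (W + f)/(-4 + f)
j = -135 (j = -3*(21 + 24) = -3*45 = -135)
j*(x(5, -1) + 18) = -135*((5 - 1)/(-4 - 1) + 18) = -135*(4/(-5) + 18) = -135*(-1/5*4 + 18) = -135*(-4/5 + 18) = -135*86/5 = -2322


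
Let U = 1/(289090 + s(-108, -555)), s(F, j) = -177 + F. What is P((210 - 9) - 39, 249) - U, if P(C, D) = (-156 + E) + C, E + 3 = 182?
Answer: 53428924/288805 ≈ 185.00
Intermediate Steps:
E = 179 (E = -3 + 182 = 179)
U = 1/288805 (U = 1/(289090 + (-177 - 108)) = 1/(289090 - 285) = 1/288805 ≈ 3.4625e-6)
P(C, D) = 23 + C (P(C, D) = (-156 + 179) + C = 23 + C)
P((210 - 9) - 39, 249) - U = (23 + ((210 - 9) - 39)) - 1*1/288805 = (23 + (201 - 39)) - 1/288805 = (23 + 162) - 1/288805 = 185 - 1/288805 = 53428924/288805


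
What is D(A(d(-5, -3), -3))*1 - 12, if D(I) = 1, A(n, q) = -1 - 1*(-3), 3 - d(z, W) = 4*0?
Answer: -11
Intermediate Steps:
d(z, W) = 3 (d(z, W) = 3 - 4*0 = 3 - 1*0 = 3 + 0 = 3)
A(n, q) = 2 (A(n, q) = -1 + 3 = 2)
D(A(d(-5, -3), -3))*1 - 12 = 1*1 - 12 = 1 - 12 = -11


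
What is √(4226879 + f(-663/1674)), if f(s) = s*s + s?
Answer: √1316097878479/558 ≈ 2055.9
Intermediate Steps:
f(s) = s + s² (f(s) = s² + s = s + s²)
√(4226879 + f(-663/1674)) = √(4226879 + (-663/1674)*(1 - 663/1674)) = √(4226879 + (-663*1/1674)*(1 - 663*1/1674)) = √(4226879 - 221*(1 - 221/558)/558) = √(4226879 - 221/558*337/558) = √(4226879 - 74477/311364) = √(1316097878479/311364) = √1316097878479/558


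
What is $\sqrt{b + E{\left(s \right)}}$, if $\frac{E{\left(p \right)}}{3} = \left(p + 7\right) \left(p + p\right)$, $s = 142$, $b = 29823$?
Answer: $3 \sqrt{17419} \approx 395.94$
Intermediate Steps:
$E{\left(p \right)} = 6 p \left(7 + p\right)$ ($E{\left(p \right)} = 3 \left(p + 7\right) \left(p + p\right) = 3 \left(7 + p\right) 2 p = 3 \cdot 2 p \left(7 + p\right) = 6 p \left(7 + p\right)$)
$\sqrt{b + E{\left(s \right)}} = \sqrt{29823 + 6 \cdot 142 \left(7 + 142\right)} = \sqrt{29823 + 6 \cdot 142 \cdot 149} = \sqrt{29823 + 126948} = \sqrt{156771} = 3 \sqrt{17419}$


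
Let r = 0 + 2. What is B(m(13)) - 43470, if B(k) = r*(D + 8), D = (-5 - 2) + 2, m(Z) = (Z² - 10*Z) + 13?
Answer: -43464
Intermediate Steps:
m(Z) = 13 + Z² - 10*Z
r = 2
D = -5 (D = -7 + 2 = -5)
B(k) = 6 (B(k) = 2*(-5 + 8) = 2*3 = 6)
B(m(13)) - 43470 = 6 - 43470 = -43464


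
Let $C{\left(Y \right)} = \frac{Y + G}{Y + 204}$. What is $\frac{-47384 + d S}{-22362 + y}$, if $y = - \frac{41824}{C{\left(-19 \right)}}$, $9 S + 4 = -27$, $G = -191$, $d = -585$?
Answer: $- \frac{952749}{304142} \approx -3.1326$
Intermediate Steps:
$S = - \frac{31}{9}$ ($S = - \frac{4}{9} + \frac{1}{9} \left(-27\right) = - \frac{4}{9} - 3 = - \frac{31}{9} \approx -3.4444$)
$C{\left(Y \right)} = \frac{-191 + Y}{204 + Y}$ ($C{\left(Y \right)} = \frac{Y - 191}{Y + 204} = \frac{-191 + Y}{204 + Y}$)
$y = \frac{773744}{21}$ ($y = - \frac{41824}{\frac{1}{204 - 19} \left(-191 - 19\right)} = - \frac{41824}{\frac{1}{185} \left(-210\right)} = - \frac{41824}{- \frac{42}{37}} = \left(-41824\right) \left(- \frac{37}{42}\right) = \frac{773744}{21} \approx 36845.0$)
$\frac{-47384 + d S}{-22362 + y} = \frac{-47384 - -2015}{-22362 + \frac{773744}{21}} = \frac{-47384 + 2015}{\frac{304142}{21}} = \left(-45369\right) \frac{21}{304142} = - \frac{952749}{304142}$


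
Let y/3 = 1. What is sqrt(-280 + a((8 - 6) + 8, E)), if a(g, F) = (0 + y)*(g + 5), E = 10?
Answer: I*sqrt(235) ≈ 15.33*I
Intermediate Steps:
y = 3 (y = 3*1 = 3)
a(g, F) = 15 + 3*g (a(g, F) = (0 + 3)*(g + 5) = 3*(5 + g) = 15 + 3*g)
sqrt(-280 + a((8 - 6) + 8, E)) = sqrt(-280 + (15 + 3*((8 - 6) + 8))) = sqrt(-280 + (15 + 3*(2 + 8))) = sqrt(-280 + (15 + 3*10)) = sqrt(-280 + (15 + 30)) = sqrt(-280 + 45) = sqrt(-235) = I*sqrt(235)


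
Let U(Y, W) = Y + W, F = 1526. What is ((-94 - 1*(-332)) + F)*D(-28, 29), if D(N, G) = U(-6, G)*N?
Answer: -1136016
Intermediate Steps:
U(Y, W) = W + Y
D(N, G) = N*(-6 + G) (D(N, G) = (G - 6)*N = (-6 + G)*N = N*(-6 + G))
((-94 - 1*(-332)) + F)*D(-28, 29) = ((-94 - 1*(-332)) + 1526)*(-28*(-6 + 29)) = ((-94 + 332) + 1526)*(-28*23) = (238 + 1526)*(-644) = 1764*(-644) = -1136016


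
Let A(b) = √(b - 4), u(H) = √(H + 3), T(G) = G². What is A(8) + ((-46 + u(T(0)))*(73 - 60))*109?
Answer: -65180 + 1417*√3 ≈ -62726.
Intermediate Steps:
u(H) = √(3 + H)
A(b) = √(-4 + b)
A(8) + ((-46 + u(T(0)))*(73 - 60))*109 = √(-4 + 8) + ((-46 + √(3 + 0²))*(73 - 60))*109 = √4 + ((-46 + √(3 + 0))*13)*109 = 2 + ((-46 + √3)*13)*109 = 2 + (-598 + 13*√3)*109 = 2 + (-65182 + 1417*√3) = -65180 + 1417*√3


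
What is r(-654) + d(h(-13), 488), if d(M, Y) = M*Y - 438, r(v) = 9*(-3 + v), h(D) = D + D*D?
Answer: 69777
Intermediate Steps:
h(D) = D + D²
r(v) = -27 + 9*v
d(M, Y) = -438 + M*Y
r(-654) + d(h(-13), 488) = (-27 + 9*(-654)) + (-438 - 13*(1 - 13)*488) = (-27 - 5886) + (-438 - 13*(-12)*488) = -5913 + (-438 + 156*488) = -5913 + (-438 + 76128) = -5913 + 75690 = 69777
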